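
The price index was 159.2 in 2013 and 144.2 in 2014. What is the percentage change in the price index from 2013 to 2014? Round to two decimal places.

-9.42%

Change = (144.2 − 159.2) / 159.2 × 100
       = -15.0 / 159.2 × 100 = -9.4221%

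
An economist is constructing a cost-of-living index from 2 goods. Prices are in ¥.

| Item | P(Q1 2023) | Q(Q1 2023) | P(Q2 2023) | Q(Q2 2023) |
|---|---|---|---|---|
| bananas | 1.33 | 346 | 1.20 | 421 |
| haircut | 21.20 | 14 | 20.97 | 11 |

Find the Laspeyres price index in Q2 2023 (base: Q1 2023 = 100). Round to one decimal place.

93.6

Laspeyres price index uses base-period quantities as weights.
ΣP(Q2 2023)·Q(Q1 2023) = 1.20×346 + 20.97×14 = 415.2 + 293.58 = 708.78
ΣP(Q1 2023)·Q(Q1 2023) = 1.33×346 + 21.20×14 = 460.18 + 296.8 = 756.98
Index = 708.78 / 756.98 × 100 = 93.6326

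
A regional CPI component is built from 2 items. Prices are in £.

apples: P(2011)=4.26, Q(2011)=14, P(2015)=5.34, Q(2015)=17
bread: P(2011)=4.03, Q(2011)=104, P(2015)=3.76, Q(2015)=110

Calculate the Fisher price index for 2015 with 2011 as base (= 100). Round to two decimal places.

97.55

Laspeyres component (base-period weights):
ΣP(2015)Q(2011) = 5.34×14 + 3.76×104 = 74.76 + 391.04 = 465.8
ΣP(2011)Q(2011) = 4.26×14 + 4.03×104 = 59.64 + 419.12 = 478.76
L = 465.8 / 478.76 × 100 = 97.2930
Paasche component (current-period weights):
ΣP(2015)Q(2015) = 5.34×17 + 3.76×110 = 90.78 + 413.6 = 504.38
ΣP(2011)Q(2015) = 4.26×17 + 4.03×110 = 72.42 + 443.3 = 515.72
P = 504.38 / 515.72 × 100 = 97.8011
Fisher = √(L × P) = √(97.2930 × 97.8011) = 97.5467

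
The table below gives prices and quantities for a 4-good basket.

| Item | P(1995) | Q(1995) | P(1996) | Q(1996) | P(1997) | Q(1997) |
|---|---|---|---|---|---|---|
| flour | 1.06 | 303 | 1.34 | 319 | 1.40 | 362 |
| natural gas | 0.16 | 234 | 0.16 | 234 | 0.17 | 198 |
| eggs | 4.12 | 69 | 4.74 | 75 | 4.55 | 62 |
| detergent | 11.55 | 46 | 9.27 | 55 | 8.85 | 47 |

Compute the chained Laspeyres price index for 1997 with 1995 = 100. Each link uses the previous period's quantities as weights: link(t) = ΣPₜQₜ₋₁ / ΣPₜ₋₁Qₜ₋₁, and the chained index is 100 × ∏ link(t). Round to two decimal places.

100.72

Link 1995→1996:
ΣP(1996)Q(1995) = 1.34×303 + 0.16×234 + 4.74×69 + 9.27×46 = 406.02 + 37.44 + 327.06 + 426.42 = 1196.94
ΣP(1995)Q(1995) = 1.06×303 + 0.16×234 + 4.12×69 + 11.55×46 = 321.18 + 37.44 + 284.28 + 531.3 = 1174.2
link = 1196.94/1174.2 = 1.019366
Link 1996→1997:
ΣP(1997)Q(1996) = 1.40×319 + 0.17×234 + 4.55×75 + 8.85×55 = 446.6 + 39.78 + 341.25 + 486.75 = 1314.38
ΣP(1996)Q(1996) = 1.34×319 + 0.16×234 + 4.74×75 + 9.27×55 = 427.46 + 37.44 + 355.5 + 509.85 = 1330.25
link = 1314.38/1330.25 = 0.988070
Chained index = 100 × 1.019366 × 0.988070 = 100.7205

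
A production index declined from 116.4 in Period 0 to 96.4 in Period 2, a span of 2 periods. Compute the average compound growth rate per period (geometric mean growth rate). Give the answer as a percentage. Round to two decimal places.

-9.00%

Growth factor = (96.4/116.4)^(1/2) = (0.828179)^(1/2) = 0.910043
Growth rate = 0.910043 − 1 = -0.089957 = -8.9957%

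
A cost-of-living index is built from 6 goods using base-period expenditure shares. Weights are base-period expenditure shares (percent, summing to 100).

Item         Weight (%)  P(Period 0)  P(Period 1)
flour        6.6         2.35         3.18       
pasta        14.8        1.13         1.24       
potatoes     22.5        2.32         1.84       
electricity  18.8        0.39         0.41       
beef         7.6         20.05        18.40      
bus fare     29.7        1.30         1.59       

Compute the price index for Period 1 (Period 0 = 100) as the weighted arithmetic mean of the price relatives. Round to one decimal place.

flour: 6.6 × (3.18/2.35) = 6.6 × 1.353191 = 8.9311
pasta: 14.8 × (1.24/1.13) = 14.8 × 1.097345 = 16.2407
potatoes: 22.5 × (1.84/2.32) = 22.5 × 0.793103 = 17.8448
electricity: 18.8 × (0.41/0.39) = 18.8 × 1.051282 = 19.7641
beef: 7.6 × (18.40/20.05) = 7.6 × 0.917706 = 6.9746
bus fare: 29.7 × (1.59/1.30) = 29.7 × 1.223077 = 36.3254
Index = Σ wᵢ·(p₁ᵢ/p₀ᵢ) = 8.9311 + 16.2407 + 17.8448 + 19.7641 + 6.9746 + 36.3254 = 106.0807

106.1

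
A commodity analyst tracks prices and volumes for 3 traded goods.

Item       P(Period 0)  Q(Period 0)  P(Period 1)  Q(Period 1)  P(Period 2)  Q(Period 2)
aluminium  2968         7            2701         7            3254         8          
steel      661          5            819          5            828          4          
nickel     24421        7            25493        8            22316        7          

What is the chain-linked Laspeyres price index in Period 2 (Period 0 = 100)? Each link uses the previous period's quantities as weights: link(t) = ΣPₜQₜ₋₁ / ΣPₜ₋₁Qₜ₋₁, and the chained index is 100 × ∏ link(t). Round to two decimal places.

93.51

Link Period 0→Period 1:
ΣP(Period 1)Q(Period 0) = 2701×7 + 819×5 + 25493×7 = 18907 + 4095 + 178451 = 201453
ΣP(Period 0)Q(Period 0) = 2968×7 + 661×5 + 24421×7 = 20776 + 3305 + 170947 = 195028
link = 201453/195028 = 1.032944
Link Period 1→Period 2:
ΣP(Period 2)Q(Period 1) = 3254×7 + 828×5 + 22316×8 = 22778 + 4140 + 178528 = 205446
ΣP(Period 1)Q(Period 1) = 2701×7 + 819×5 + 25493×8 = 18907 + 4095 + 203944 = 226946
link = 205446/226946 = 0.905264
Chained index = 100 × 1.032944 × 0.905264 = 93.5087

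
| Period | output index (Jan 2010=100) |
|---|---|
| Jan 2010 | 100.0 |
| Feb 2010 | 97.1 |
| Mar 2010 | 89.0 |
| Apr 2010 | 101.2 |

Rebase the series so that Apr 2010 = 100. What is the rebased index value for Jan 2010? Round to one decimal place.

Rebased(Jan 2010) = 100.0 / 101.2 × 100 = 98.8142

98.8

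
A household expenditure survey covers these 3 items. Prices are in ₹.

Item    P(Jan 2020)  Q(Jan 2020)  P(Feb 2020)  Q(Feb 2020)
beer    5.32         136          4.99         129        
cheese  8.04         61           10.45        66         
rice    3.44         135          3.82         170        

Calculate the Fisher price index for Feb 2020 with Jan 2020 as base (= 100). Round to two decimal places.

Laspeyres component (base-period weights):
ΣP(Feb 2020)Q(Jan 2020) = 4.99×136 + 10.45×61 + 3.82×135 = 678.64 + 637.45 + 515.7 = 1831.79
ΣP(Jan 2020)Q(Jan 2020) = 5.32×136 + 8.04×61 + 3.44×135 = 723.52 + 490.44 + 464.4 = 1678.36
L = 1831.79 / 1678.36 × 100 = 109.1417
Paasche component (current-period weights):
ΣP(Feb 2020)Q(Feb 2020) = 4.99×129 + 10.45×66 + 3.82×170 = 643.71 + 689.7 + 649.4 = 1982.81
ΣP(Jan 2020)Q(Feb 2020) = 5.32×129 + 8.04×66 + 3.44×170 = 686.28 + 530.64 + 584.8 = 1801.72
P = 1982.81 / 1801.72 × 100 = 110.0510
Fisher = √(L × P) = √(109.1417 × 110.0510) = 109.5954

109.60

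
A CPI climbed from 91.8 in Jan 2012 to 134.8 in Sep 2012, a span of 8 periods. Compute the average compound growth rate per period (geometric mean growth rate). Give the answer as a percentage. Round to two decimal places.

4.92%

Growth factor = (134.8/91.8)^(1/8) = (1.468410)^(1/8) = 1.049194
Growth rate = 1.049194 − 1 = 0.049194 = 4.9194%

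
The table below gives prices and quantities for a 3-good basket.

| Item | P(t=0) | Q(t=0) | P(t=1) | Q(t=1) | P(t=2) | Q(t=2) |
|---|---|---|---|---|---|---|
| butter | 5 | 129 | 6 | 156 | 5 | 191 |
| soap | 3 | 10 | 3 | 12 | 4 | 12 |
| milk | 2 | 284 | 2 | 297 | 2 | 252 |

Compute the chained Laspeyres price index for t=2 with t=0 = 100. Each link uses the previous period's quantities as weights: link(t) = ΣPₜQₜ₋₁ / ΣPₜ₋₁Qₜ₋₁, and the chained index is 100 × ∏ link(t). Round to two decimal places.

Link t=0→t=1:
ΣP(t=1)Q(t=0) = 6×129 + 3×10 + 2×284 = 774 + 30 + 568 = 1372
ΣP(t=0)Q(t=0) = 5×129 + 3×10 + 2×284 = 645 + 30 + 568 = 1243
link = 1372/1243 = 1.103781
Link t=1→t=2:
ΣP(t=2)Q(t=1) = 5×156 + 4×12 + 2×297 = 780 + 48 + 594 = 1422
ΣP(t=1)Q(t=1) = 6×156 + 3×12 + 2×297 = 936 + 36 + 594 = 1566
link = 1422/1566 = 0.908046
Chained index = 100 × 1.103781 × 0.908046 = 100.2284

100.23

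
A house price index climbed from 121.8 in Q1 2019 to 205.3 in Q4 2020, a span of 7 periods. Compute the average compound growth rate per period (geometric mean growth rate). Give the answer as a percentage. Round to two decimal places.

7.74%

Growth factor = (205.3/121.8)^(1/7) = (1.685550)^(1/7) = 1.077436
Growth rate = 1.077436 − 1 = 0.077436 = 7.7436%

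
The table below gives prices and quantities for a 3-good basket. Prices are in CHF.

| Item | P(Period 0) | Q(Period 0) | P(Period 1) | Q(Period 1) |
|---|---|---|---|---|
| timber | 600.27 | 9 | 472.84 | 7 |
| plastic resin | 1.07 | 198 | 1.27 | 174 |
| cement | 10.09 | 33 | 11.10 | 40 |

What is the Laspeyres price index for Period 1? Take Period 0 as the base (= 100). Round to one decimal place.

81.9

Laspeyres price index uses base-period quantities as weights.
ΣP(Period 1)·Q(Period 0) = 472.84×9 + 1.27×198 + 11.10×33 = 4255.56 + 251.46 + 366.3 = 4873.32
ΣP(Period 0)·Q(Period 0) = 600.27×9 + 1.07×198 + 10.09×33 = 5402.43 + 211.86 + 332.97 = 5947.26
Index = 4873.32 / 5947.26 × 100 = 81.9423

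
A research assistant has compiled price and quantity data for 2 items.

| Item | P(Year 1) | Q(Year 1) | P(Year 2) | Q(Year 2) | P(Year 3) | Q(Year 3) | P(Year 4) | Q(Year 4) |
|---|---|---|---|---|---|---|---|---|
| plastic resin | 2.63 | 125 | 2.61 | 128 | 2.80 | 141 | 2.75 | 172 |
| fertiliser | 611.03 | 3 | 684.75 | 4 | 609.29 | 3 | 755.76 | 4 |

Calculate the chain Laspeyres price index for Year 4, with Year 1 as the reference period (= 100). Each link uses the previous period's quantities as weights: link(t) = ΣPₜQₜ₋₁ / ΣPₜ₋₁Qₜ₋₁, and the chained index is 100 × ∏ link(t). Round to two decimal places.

Link Year 1→Year 2:
ΣP(Year 2)Q(Year 1) = 2.61×125 + 684.75×3 = 326.25 + 2054.25 = 2380.5
ΣP(Year 1)Q(Year 1) = 2.63×125 + 611.03×3 = 328.75 + 1833.09 = 2161.84
link = 2380.5/2161.84 = 1.101145
Link Year 2→Year 3:
ΣP(Year 3)Q(Year 2) = 2.80×128 + 609.29×4 = 358.4 + 2437.16 = 2795.56
ΣP(Year 2)Q(Year 2) = 2.61×128 + 684.75×4 = 334.08 + 2739 = 3073.08
link = 2795.56/3073.08 = 0.909693
Link Year 3→Year 4:
ΣP(Year 4)Q(Year 3) = 2.75×141 + 755.76×3 = 387.75 + 2267.28 = 2655.03
ΣP(Year 3)Q(Year 3) = 2.80×141 + 609.29×3 = 394.8 + 1827.87 = 2222.67
link = 2655.03/2222.67 = 1.194523
Chained index = 100 × 1.101145 × 0.909693 × 1.194523 = 119.6559

119.66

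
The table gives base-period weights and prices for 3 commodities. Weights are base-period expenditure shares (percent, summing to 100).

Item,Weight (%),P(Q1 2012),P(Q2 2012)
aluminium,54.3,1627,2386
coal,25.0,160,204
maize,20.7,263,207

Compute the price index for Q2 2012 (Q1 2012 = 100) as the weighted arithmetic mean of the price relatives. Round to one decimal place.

aluminium: 54.3 × (2386/1627) = 54.3 × 1.466503 = 79.6311
coal: 25.0 × (204/160) = 25.0 × 1.275000 = 31.8750
maize: 20.7 × (207/263) = 20.7 × 0.787072 = 16.2924
Index = Σ wᵢ·(p₁ᵢ/p₀ᵢ) = 79.6311 + 31.8750 + 16.2924 = 127.7985

127.8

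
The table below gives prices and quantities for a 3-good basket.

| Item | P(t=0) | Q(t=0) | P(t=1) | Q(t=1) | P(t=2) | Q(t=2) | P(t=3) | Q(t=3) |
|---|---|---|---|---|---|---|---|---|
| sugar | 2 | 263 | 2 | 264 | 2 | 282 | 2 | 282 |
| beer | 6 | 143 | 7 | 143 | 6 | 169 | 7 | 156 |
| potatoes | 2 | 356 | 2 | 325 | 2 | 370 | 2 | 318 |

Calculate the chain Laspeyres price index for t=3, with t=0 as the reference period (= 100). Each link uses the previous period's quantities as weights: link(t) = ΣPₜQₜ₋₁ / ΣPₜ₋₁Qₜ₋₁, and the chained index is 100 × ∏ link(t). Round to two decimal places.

107.09

Link t=0→t=1:
ΣP(t=1)Q(t=0) = 2×263 + 7×143 + 2×356 = 526 + 1001 + 712 = 2239
ΣP(t=0)Q(t=0) = 2×263 + 6×143 + 2×356 = 526 + 858 + 712 = 2096
link = 2239/2096 = 1.068225
Link t=1→t=2:
ΣP(t=2)Q(t=1) = 2×264 + 6×143 + 2×325 = 528 + 858 + 650 = 2036
ΣP(t=1)Q(t=1) = 2×264 + 7×143 + 2×325 = 528 + 1001 + 650 = 2179
link = 2036/2179 = 0.934374
Link t=2→t=3:
ΣP(t=3)Q(t=2) = 2×282 + 7×169 + 2×370 = 564 + 1183 + 740 = 2487
ΣP(t=2)Q(t=2) = 2×282 + 6×169 + 2×370 = 564 + 1014 + 740 = 2318
link = 2487/2318 = 1.072908
Chained index = 100 × 1.068225 × 0.934374 × 1.072908 = 107.0892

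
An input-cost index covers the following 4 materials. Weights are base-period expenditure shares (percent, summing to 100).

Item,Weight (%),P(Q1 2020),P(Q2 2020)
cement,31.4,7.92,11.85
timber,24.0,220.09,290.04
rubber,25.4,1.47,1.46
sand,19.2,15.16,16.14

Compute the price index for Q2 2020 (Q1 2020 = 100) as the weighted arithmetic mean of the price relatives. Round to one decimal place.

cement: 31.4 × (11.85/7.92) = 31.4 × 1.496212 = 46.9811
timber: 24.0 × (290.04/220.09) = 24.0 × 1.317825 = 31.6278
rubber: 25.4 × (1.46/1.47) = 25.4 × 0.993197 = 25.2272
sand: 19.2 × (16.14/15.16) = 19.2 × 1.064644 = 20.4412
Index = Σ wᵢ·(p₁ᵢ/p₀ᵢ) = 46.9811 + 31.6278 + 25.2272 + 20.4412 = 124.2772

124.3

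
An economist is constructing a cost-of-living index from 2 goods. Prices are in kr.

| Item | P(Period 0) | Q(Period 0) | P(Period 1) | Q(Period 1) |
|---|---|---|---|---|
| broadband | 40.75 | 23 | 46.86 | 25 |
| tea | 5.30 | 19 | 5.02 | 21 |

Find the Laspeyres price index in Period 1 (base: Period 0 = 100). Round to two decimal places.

Laspeyres price index uses base-period quantities as weights.
ΣP(Period 1)·Q(Period 0) = 46.86×23 + 5.02×19 = 1077.78 + 95.38 = 1173.16
ΣP(Period 0)·Q(Period 0) = 40.75×23 + 5.30×19 = 937.25 + 100.7 = 1037.95
Index = 1173.16 / 1037.95 × 100 = 113.0266

113.03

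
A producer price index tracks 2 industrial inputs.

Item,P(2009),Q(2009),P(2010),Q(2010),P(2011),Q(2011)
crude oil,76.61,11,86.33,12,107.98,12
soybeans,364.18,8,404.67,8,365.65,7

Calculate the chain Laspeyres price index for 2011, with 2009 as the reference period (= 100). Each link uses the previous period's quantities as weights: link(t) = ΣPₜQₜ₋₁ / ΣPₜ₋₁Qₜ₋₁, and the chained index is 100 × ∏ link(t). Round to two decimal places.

110.10

Link 2009→2010:
ΣP(2010)Q(2009) = 86.33×11 + 404.67×8 = 949.63 + 3237.36 = 4186.99
ΣP(2009)Q(2009) = 76.61×11 + 364.18×8 = 842.71 + 2913.44 = 3756.15
link = 4186.99/3756.15 = 1.114703
Link 2010→2011:
ΣP(2011)Q(2010) = 107.98×12 + 365.65×8 = 1295.76 + 2925.2 = 4220.96
ΣP(2010)Q(2010) = 86.33×12 + 404.67×8 = 1035.96 + 3237.36 = 4273.32
link = 4220.96/4273.32 = 0.987747
Chained index = 100 × 1.114703 × 0.987747 = 110.1044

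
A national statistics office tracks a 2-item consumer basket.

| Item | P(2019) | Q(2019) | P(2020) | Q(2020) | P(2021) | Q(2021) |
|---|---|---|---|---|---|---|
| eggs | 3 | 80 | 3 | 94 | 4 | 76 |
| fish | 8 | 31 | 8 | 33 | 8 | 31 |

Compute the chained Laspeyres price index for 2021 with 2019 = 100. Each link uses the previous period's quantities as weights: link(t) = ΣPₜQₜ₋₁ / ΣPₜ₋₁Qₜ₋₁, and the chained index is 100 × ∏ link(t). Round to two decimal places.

117.22

Link 2019→2020:
ΣP(2020)Q(2019) = 3×80 + 8×31 = 240 + 248 = 488
ΣP(2019)Q(2019) = 3×80 + 8×31 = 240 + 248 = 488
link = 488/488 = 1.000000
Link 2020→2021:
ΣP(2021)Q(2020) = 4×94 + 8×33 = 376 + 264 = 640
ΣP(2020)Q(2020) = 3×94 + 8×33 = 282 + 264 = 546
link = 640/546 = 1.172161
Chained index = 100 × 1.000000 × 1.172161 = 117.2161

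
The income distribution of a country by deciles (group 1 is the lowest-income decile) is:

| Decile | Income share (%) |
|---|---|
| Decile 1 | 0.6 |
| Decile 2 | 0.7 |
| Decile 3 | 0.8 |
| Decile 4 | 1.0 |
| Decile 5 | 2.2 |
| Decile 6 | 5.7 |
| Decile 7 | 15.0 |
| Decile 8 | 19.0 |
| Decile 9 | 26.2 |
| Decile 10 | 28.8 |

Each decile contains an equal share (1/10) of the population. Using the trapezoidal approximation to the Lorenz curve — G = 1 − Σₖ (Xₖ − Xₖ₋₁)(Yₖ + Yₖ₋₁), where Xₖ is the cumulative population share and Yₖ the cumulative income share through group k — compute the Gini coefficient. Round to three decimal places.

Cumulative income shares Yₖ: 0.0060, 0.0130, 0.0210, 0.0310, 0.0530, 0.1100, 0.2600, 0.4500, 0.7120, 1.0000
Σ (Xₖ−Xₖ₋₁)(Yₖ+Yₖ₋₁) = (1/10)(0.0060+0.0000) + (1/10)(0.0130+0.0060) + (1/10)(0.0210+0.0130) + (1/10)(0.0310+0.0210) + (1/10)(0.0530+0.0310) + (1/10)(0.1100+0.0530) + (1/10)(0.2600+0.1100) + (1/10)(0.4500+0.2600) + (1/10)(0.7120+0.4500) + (1/10)(1.0000+0.7120)
  = 0.0006 + 0.0019 + 0.0034 + 0.0052 + 0.0084 + 0.0163 + 0.0370 + 0.0710 + 0.1162 + 0.1712 = 0.4312
G = 1 − 0.4312 = 0.5688

0.569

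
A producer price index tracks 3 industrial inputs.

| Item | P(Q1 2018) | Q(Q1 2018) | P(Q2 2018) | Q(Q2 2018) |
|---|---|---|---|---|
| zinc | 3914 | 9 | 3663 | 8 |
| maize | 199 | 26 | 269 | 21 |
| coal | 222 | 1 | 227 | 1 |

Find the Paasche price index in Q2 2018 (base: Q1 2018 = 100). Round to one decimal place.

Paasche price index uses current-period quantities as weights.
ΣP(Q2 2018)·Q(Q2 2018) = 3663×8 + 269×21 + 227×1 = 29304 + 5649 + 227 = 35180
ΣP(Q1 2018)·Q(Q2 2018) = 3914×8 + 199×21 + 222×1 = 31312 + 4179 + 222 = 35713
Index = 35180 / 35713 × 100 = 98.5075

98.5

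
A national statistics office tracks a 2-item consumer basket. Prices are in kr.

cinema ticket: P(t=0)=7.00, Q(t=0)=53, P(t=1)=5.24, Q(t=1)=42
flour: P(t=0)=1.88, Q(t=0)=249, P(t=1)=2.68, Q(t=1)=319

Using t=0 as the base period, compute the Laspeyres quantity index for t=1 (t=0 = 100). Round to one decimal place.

Laspeyres quantity index uses base-period prices as weights.
ΣP(t=0)·Q(t=1) = 7.00×42 + 1.88×319 = 294 + 599.72 = 893.72
ΣP(t=0)·Q(t=0) = 7.00×53 + 1.88×249 = 371 + 468.12 = 839.12
Index = 893.72 / 839.12 × 100 = 106.5068

106.5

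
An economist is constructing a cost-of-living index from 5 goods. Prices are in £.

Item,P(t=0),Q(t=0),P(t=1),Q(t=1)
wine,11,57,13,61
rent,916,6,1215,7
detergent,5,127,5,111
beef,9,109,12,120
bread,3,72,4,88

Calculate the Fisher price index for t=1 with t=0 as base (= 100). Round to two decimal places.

Laspeyres component (base-period weights):
ΣP(t=1)Q(t=0) = 13×57 + 1215×6 + 5×127 + 12×109 + 4×72 = 741 + 7290 + 635 + 1308 + 288 = 10262
ΣP(t=0)Q(t=0) = 11×57 + 916×6 + 5×127 + 9×109 + 3×72 = 627 + 5496 + 635 + 981 + 216 = 7955
L = 10262 / 7955 × 100 = 129.0006
Paasche component (current-period weights):
ΣP(t=1)Q(t=1) = 13×61 + 1215×7 + 5×111 + 12×120 + 4×88 = 793 + 8505 + 555 + 1440 + 352 = 11645
ΣP(t=0)Q(t=1) = 11×61 + 916×7 + 5×111 + 9×120 + 3×88 = 671 + 6412 + 555 + 1080 + 264 = 8982
P = 11645 / 8982 × 100 = 129.6482
Fisher = √(L × P) = √(129.0006 × 129.6482) = 129.3240

129.32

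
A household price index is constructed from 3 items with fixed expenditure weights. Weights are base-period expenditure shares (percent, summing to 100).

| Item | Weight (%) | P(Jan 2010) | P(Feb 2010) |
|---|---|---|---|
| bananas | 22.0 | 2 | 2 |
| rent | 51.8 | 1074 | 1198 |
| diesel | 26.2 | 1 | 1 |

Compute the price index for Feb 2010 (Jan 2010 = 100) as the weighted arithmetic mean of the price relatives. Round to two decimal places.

bananas: 22.0 × (2/2) = 22.0 × 1.000000 = 22.0000
rent: 51.8 × (1198/1074) = 51.8 × 1.115456 = 57.7806
diesel: 26.2 × (1/1) = 26.2 × 1.000000 = 26.2000
Index = Σ wᵢ·(p₁ᵢ/p₀ᵢ) = 22.0000 + 57.7806 + 26.2000 = 105.9806

105.98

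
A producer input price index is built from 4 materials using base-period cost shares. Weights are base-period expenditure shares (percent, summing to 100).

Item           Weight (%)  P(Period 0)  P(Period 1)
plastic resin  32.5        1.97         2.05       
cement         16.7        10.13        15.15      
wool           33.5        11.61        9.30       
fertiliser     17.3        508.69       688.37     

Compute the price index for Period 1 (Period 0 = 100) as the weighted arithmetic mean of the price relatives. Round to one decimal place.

109.0

plastic resin: 32.5 × (2.05/1.97) = 32.5 × 1.040609 = 33.8198
cement: 16.7 × (15.15/10.13) = 16.7 × 1.495558 = 24.9758
wool: 33.5 × (9.30/11.61) = 33.5 × 0.801034 = 26.8346
fertiliser: 17.3 × (688.37/508.69) = 17.3 × 1.353221 = 23.4107
Index = Σ wᵢ·(p₁ᵢ/p₀ᵢ) = 33.8198 + 24.9758 + 26.8346 + 23.4107 = 109.0410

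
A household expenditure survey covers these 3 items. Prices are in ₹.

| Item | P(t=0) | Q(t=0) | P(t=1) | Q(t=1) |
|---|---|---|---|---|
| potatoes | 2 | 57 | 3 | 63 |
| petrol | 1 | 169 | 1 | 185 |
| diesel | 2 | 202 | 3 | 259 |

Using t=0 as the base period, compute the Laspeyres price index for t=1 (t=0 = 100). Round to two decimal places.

137.70

Laspeyres price index uses base-period quantities as weights.
ΣP(t=1)·Q(t=0) = 3×57 + 1×169 + 3×202 = 171 + 169 + 606 = 946
ΣP(t=0)·Q(t=0) = 2×57 + 1×169 + 2×202 = 114 + 169 + 404 = 687
Index = 946 / 687 × 100 = 137.7001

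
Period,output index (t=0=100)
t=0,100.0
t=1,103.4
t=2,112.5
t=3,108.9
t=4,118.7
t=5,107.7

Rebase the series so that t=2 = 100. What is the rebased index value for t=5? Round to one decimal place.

95.7

Rebased(t=5) = 107.7 / 112.5 × 100 = 95.7333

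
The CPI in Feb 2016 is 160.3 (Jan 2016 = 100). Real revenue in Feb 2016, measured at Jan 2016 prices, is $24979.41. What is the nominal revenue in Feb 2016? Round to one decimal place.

40042.0

Nominal = Real × (Index/100) = 24979.41 × (160.3/100)
        = 24979.41 × 1.603 = 40041.9942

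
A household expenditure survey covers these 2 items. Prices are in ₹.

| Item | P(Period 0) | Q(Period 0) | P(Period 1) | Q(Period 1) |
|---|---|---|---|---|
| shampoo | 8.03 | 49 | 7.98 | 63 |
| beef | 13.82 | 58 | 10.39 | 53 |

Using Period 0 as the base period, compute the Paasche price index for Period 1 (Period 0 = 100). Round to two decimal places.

Paasche price index uses current-period quantities as weights.
ΣP(Period 1)·Q(Period 1) = 7.98×63 + 10.39×53 = 502.74 + 550.67 = 1053.41
ΣP(Period 0)·Q(Period 1) = 8.03×63 + 13.82×53 = 505.89 + 732.46 = 1238.35
Index = 1053.41 / 1238.35 × 100 = 85.0656

85.07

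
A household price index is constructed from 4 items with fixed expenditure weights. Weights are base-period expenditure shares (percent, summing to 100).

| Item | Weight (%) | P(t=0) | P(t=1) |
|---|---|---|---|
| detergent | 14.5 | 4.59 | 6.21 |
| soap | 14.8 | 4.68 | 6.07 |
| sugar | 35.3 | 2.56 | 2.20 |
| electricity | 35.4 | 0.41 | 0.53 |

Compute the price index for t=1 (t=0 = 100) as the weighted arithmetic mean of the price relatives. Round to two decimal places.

114.91

detergent: 14.5 × (6.21/4.59) = 14.5 × 1.352941 = 19.6176
soap: 14.8 × (6.07/4.68) = 14.8 × 1.297009 = 19.1957
sugar: 35.3 × (2.20/2.56) = 35.3 × 0.859375 = 30.3359
electricity: 35.4 × (0.53/0.41) = 35.4 × 1.292683 = 45.7610
Index = Σ wᵢ·(p₁ᵢ/p₀ᵢ) = 19.6176 + 19.1957 + 30.3359 + 45.7610 = 114.9103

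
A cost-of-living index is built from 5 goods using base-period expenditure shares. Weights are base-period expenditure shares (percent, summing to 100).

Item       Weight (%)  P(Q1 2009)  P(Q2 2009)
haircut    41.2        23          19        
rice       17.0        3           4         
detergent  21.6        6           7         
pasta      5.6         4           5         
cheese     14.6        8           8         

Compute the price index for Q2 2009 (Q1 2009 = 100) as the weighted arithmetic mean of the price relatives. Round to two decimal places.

103.50

haircut: 41.2 × (19/23) = 41.2 × 0.826087 = 34.0348
rice: 17.0 × (4/3) = 17.0 × 1.333333 = 22.6667
detergent: 21.6 × (7/6) = 21.6 × 1.166667 = 25.2000
pasta: 5.6 × (5/4) = 5.6 × 1.250000 = 7.0000
cheese: 14.6 × (8/8) = 14.6 × 1.000000 = 14.6000
Index = Σ wᵢ·(p₁ᵢ/p₀ᵢ) = 34.0348 + 22.6667 + 25.2000 + 7.0000 + 14.6000 = 103.5014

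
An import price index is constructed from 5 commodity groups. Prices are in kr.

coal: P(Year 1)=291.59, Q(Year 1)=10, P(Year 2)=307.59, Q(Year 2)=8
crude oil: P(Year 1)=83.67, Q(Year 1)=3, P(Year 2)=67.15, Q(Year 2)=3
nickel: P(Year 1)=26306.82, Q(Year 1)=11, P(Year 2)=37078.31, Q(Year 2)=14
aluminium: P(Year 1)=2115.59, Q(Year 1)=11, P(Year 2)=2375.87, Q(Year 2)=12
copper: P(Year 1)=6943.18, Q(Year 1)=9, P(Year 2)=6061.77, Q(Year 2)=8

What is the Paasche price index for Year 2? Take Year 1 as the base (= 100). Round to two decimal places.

132.52

Paasche price index uses current-period quantities as weights.
ΣP(Year 2)·Q(Year 2) = 307.59×8 + 67.15×3 + 37078.31×14 + 2375.87×12 + 6061.77×8 = 2460.72 + 201.45 + 519096.34 + 28510.44 + 48494.16 = 598763.11
ΣP(Year 1)·Q(Year 2) = 291.59×8 + 83.67×3 + 26306.82×14 + 2115.59×12 + 6943.18×8 = 2332.72 + 251.01 + 368295.48 + 25387.08 + 55545.44 = 451811.73
Index = 598763.11 / 451811.73 × 100 = 132.5249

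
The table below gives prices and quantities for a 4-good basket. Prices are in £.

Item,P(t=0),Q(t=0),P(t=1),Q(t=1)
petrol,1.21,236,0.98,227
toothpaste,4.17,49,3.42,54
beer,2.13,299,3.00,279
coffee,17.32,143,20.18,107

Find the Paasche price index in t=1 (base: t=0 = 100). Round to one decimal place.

115.5

Paasche price index uses current-period quantities as weights.
ΣP(t=1)·Q(t=1) = 0.98×227 + 3.42×54 + 3.00×279 + 20.18×107 = 222.46 + 184.68 + 837 + 2159.26 = 3403.4
ΣP(t=0)·Q(t=1) = 1.21×227 + 4.17×54 + 2.13×279 + 17.32×107 = 274.67 + 225.18 + 594.27 + 1853.24 = 2947.36
Index = 3403.4 / 2947.36 × 100 = 115.4728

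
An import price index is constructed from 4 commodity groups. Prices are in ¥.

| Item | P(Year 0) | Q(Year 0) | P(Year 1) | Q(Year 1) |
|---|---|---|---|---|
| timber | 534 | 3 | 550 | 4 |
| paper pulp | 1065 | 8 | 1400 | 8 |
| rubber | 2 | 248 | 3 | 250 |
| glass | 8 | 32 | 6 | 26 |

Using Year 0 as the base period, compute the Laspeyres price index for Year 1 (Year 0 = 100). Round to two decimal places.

Laspeyres price index uses base-period quantities as weights.
ΣP(Year 1)·Q(Year 0) = 550×3 + 1400×8 + 3×248 + 6×32 = 1650 + 11200 + 744 + 192 = 13786
ΣP(Year 0)·Q(Year 0) = 534×3 + 1065×8 + 2×248 + 8×32 = 1602 + 8520 + 496 + 256 = 10874
Index = 13786 / 10874 × 100 = 126.7795

126.78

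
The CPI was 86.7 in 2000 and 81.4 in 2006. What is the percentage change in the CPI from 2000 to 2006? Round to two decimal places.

-6.11%

Change = (81.4 − 86.7) / 86.7 × 100
       = -5.3 / 86.7 × 100 = -6.1130%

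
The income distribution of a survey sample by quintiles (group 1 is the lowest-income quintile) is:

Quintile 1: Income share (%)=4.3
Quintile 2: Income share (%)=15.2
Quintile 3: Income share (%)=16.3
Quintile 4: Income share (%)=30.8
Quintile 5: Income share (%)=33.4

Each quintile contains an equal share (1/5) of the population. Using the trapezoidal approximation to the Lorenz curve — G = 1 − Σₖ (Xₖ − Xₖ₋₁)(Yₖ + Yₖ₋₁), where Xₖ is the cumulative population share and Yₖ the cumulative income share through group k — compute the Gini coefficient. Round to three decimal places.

0.295

Cumulative income shares Yₖ: 0.0430, 0.1950, 0.3580, 0.6660, 1.0000
Σ (Xₖ−Xₖ₋₁)(Yₖ+Yₖ₋₁) = (1/5)(0.0430+0.0000) + (1/5)(0.1950+0.0430) + (1/5)(0.3580+0.1950) + (1/5)(0.6660+0.3580) + (1/5)(1.0000+0.6660)
  = 0.0086 + 0.0476 + 0.1106 + 0.2048 + 0.3332 = 0.7048
G = 1 − 0.7048 = 0.2952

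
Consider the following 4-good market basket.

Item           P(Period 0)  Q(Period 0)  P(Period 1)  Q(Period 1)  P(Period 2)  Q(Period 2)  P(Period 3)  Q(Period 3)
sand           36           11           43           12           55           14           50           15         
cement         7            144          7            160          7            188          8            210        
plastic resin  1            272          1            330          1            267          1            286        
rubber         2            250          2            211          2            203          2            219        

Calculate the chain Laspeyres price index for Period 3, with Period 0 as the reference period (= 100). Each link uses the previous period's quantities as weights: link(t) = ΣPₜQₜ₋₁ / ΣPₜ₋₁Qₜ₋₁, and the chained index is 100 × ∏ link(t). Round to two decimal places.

114.48

Link Period 0→Period 1:
ΣP(Period 1)Q(Period 0) = 43×11 + 7×144 + 1×272 + 2×250 = 473 + 1008 + 272 + 500 = 2253
ΣP(Period 0)Q(Period 0) = 36×11 + 7×144 + 1×272 + 2×250 = 396 + 1008 + 272 + 500 = 2176
link = 2253/2176 = 1.035386
Link Period 1→Period 2:
ΣP(Period 2)Q(Period 1) = 55×12 + 7×160 + 1×330 + 2×211 = 660 + 1120 + 330 + 422 = 2532
ΣP(Period 1)Q(Period 1) = 43×12 + 7×160 + 1×330 + 2×211 = 516 + 1120 + 330 + 422 = 2388
link = 2532/2388 = 1.060302
Link Period 2→Period 3:
ΣP(Period 3)Q(Period 2) = 50×14 + 8×188 + 1×267 + 2×203 = 700 + 1504 + 267 + 406 = 2877
ΣP(Period 2)Q(Period 2) = 55×14 + 7×188 + 1×267 + 2×203 = 770 + 1316 + 267 + 406 = 2759
link = 2877/2759 = 1.042769
Chained index = 100 × 1.035386 × 1.060302 × 1.042769 = 114.4774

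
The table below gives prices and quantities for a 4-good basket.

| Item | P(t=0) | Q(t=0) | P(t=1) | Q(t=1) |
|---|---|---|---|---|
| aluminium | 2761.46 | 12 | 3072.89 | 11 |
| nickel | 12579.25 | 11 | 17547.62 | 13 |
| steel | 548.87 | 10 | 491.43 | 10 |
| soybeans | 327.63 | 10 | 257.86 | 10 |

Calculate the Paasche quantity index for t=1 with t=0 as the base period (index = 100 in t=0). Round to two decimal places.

113.49

Paasche quantity index uses current-period prices as weights.
ΣP(t=1)·Q(t=1) = 3072.89×11 + 17547.62×13 + 491.43×10 + 257.86×10 = 33801.79 + 228119.06 + 4914.3 + 2578.6 = 269413.75
ΣP(t=1)·Q(t=0) = 3072.89×12 + 17547.62×11 + 491.43×10 + 257.86×10 = 36874.68 + 193023.82 + 4914.3 + 2578.6 = 237391.4
Index = 269413.75 / 237391.4 × 100 = 113.4893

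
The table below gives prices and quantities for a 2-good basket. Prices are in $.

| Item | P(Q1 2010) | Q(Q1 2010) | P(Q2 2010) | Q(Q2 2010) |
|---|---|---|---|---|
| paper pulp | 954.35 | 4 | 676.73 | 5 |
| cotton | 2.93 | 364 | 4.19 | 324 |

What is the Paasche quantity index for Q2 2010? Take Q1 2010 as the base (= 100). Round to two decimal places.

112.03

Paasche quantity index uses current-period prices as weights.
ΣP(Q2 2010)·Q(Q2 2010) = 676.73×5 + 4.19×324 = 3383.65 + 1357.56 = 4741.21
ΣP(Q2 2010)·Q(Q1 2010) = 676.73×4 + 4.19×364 = 2706.92 + 1525.16 = 4232.08
Index = 4741.21 / 4232.08 × 100 = 112.0303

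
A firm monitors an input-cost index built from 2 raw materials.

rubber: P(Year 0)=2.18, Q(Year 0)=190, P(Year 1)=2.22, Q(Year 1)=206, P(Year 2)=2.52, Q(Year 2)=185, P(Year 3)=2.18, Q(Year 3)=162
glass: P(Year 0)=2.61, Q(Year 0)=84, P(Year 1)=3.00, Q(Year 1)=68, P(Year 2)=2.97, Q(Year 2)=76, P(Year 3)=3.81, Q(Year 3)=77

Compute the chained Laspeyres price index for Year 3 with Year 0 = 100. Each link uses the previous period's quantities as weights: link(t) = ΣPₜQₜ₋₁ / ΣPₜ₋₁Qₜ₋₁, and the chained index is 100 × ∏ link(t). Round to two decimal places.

116.14

Link Year 0→Year 1:
ΣP(Year 1)Q(Year 0) = 2.22×190 + 3.00×84 = 421.8 + 252 = 673.8
ΣP(Year 0)Q(Year 0) = 2.18×190 + 2.61×84 = 414.2 + 219.24 = 633.44
link = 673.8/633.44 = 1.063716
Link Year 1→Year 2:
ΣP(Year 2)Q(Year 1) = 2.52×206 + 2.97×68 = 519.12 + 201.96 = 721.08
ΣP(Year 1)Q(Year 1) = 2.22×206 + 3.00×68 = 457.32 + 204 = 661.32
link = 721.08/661.32 = 1.090365
Link Year 2→Year 3:
ΣP(Year 3)Q(Year 2) = 2.18×185 + 3.81×76 = 403.3 + 289.56 = 692.86
ΣP(Year 2)Q(Year 2) = 2.52×185 + 2.97×76 = 466.2 + 225.72 = 691.92
link = 692.86/691.92 = 1.001359
Chained index = 100 × 1.063716 × 1.090365 × 1.001359 = 116.1414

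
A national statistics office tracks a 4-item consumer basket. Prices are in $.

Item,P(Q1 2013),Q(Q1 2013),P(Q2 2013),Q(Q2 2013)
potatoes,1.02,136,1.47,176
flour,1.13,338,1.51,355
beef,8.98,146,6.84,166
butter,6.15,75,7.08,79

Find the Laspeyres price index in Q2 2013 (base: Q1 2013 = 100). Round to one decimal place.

97.7

Laspeyres price index uses base-period quantities as weights.
ΣP(Q2 2013)·Q(Q1 2013) = 1.47×136 + 1.51×338 + 6.84×146 + 7.08×75 = 199.92 + 510.38 + 998.64 + 531 = 2239.94
ΣP(Q1 2013)·Q(Q1 2013) = 1.02×136 + 1.13×338 + 8.98×146 + 6.15×75 = 138.72 + 381.94 + 1311.08 + 461.25 = 2292.99
Index = 2239.94 / 2292.99 × 100 = 97.6864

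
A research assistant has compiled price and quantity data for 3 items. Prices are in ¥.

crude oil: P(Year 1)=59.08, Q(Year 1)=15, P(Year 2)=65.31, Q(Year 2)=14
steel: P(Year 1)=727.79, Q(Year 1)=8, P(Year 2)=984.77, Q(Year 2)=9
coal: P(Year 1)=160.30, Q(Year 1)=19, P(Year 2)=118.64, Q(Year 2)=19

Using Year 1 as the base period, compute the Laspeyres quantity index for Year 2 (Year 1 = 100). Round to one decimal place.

106.9

Laspeyres quantity index uses base-period prices as weights.
ΣP(Year 1)·Q(Year 2) = 59.08×14 + 727.79×9 + 160.30×19 = 827.12 + 6550.11 + 3045.7 = 10422.93
ΣP(Year 1)·Q(Year 1) = 59.08×15 + 727.79×8 + 160.30×19 = 886.2 + 5822.32 + 3045.7 = 9754.22
Index = 10422.93 / 9754.22 × 100 = 106.8556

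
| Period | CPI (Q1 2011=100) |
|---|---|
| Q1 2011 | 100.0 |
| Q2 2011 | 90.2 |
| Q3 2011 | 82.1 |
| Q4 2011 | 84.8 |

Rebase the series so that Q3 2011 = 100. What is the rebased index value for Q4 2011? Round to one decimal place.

Rebased(Q4 2011) = 84.8 / 82.1 × 100 = 103.2887

103.3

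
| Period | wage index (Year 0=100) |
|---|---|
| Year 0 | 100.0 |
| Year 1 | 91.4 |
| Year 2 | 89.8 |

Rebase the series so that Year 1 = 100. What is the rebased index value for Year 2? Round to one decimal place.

Rebased(Year 2) = 89.8 / 91.4 × 100 = 98.2495

98.2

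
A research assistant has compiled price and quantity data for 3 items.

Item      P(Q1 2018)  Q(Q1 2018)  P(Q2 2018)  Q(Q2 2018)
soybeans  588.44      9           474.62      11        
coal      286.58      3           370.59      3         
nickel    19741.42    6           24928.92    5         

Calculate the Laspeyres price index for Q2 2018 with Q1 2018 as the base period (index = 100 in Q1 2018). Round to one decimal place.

Laspeyres price index uses base-period quantities as weights.
ΣP(Q2 2018)·Q(Q1 2018) = 474.62×9 + 370.59×3 + 24928.92×6 = 4271.58 + 1111.77 + 149573.52 = 154956.87
ΣP(Q1 2018)·Q(Q1 2018) = 588.44×9 + 286.58×3 + 19741.42×6 = 5295.96 + 859.74 + 118448.52 = 124604.22
Index = 154956.87 / 124604.22 × 100 = 124.3592

124.4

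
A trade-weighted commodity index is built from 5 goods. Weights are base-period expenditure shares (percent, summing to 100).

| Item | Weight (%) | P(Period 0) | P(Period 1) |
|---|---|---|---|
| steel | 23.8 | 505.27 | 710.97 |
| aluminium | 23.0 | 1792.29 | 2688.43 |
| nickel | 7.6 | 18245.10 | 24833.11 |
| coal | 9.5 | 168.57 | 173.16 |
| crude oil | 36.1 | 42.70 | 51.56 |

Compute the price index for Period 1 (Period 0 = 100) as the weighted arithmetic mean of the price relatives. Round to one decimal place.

steel: 23.8 × (710.97/505.27) = 23.8 × 1.407109 = 33.4892
aluminium: 23.0 × (2688.43/1792.29) = 23.0 × 1.499997 = 34.4999
nickel: 7.6 × (24833.11/18245.10) = 7.6 × 1.361084 = 10.3442
coal: 9.5 × (173.16/168.57) = 9.5 × 1.027229 = 9.7587
crude oil: 36.1 × (51.56/42.70) = 36.1 × 1.207494 = 43.5905
Index = Σ wᵢ·(p₁ᵢ/p₀ᵢ) = 33.4892 + 34.4999 + 10.3442 + 9.7587 + 43.5905 = 131.6826

131.7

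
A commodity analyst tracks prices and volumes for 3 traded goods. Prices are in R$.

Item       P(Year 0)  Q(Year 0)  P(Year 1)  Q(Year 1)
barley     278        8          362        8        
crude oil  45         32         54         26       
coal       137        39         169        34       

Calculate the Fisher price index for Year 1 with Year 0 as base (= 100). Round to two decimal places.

Laspeyres component (base-period weights):
ΣP(Year 1)Q(Year 0) = 362×8 + 54×32 + 169×39 = 2896 + 1728 + 6591 = 11215
ΣP(Year 0)Q(Year 0) = 278×8 + 45×32 + 137×39 = 2224 + 1440 + 5343 = 9007
L = 11215 / 9007 × 100 = 124.5143
Paasche component (current-period weights):
ΣP(Year 1)Q(Year 1) = 362×8 + 54×26 + 169×34 = 2896 + 1404 + 5746 = 10046
ΣP(Year 0)Q(Year 1) = 278×8 + 45×26 + 137×34 = 2224 + 1170 + 4658 = 8052
P = 10046 / 8052 × 100 = 124.7640
Fisher = √(L × P) = √(124.5143 × 124.7640) = 124.6391

124.64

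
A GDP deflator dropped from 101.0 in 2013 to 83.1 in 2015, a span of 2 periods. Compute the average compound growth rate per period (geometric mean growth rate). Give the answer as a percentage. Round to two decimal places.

-9.29%

Growth factor = (83.1/101.0)^(1/2) = (0.822772)^(1/2) = 0.907068
Growth rate = 0.907068 − 1 = -0.092932 = -9.2932%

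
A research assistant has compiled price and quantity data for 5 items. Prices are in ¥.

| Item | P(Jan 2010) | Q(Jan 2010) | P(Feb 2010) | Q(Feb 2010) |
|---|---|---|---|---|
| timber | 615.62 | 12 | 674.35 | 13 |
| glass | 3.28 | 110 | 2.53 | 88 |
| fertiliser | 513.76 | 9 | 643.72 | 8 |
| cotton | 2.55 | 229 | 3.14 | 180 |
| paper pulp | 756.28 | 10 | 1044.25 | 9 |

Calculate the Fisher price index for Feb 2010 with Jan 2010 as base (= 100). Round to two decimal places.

Laspeyres component (base-period weights):
ΣP(Feb 2010)Q(Jan 2010) = 674.35×12 + 2.53×110 + 643.72×9 + 3.14×229 + 1044.25×10 = 8092.2 + 278.3 + 5793.48 + 719.06 + 10442.5 = 25325.54
ΣP(Jan 2010)Q(Jan 2010) = 615.62×12 + 3.28×110 + 513.76×9 + 2.55×229 + 756.28×10 = 7387.44 + 360.8 + 4623.84 + 583.95 + 7562.8 = 20518.83
L = 25325.54 / 20518.83 × 100 = 123.4258
Paasche component (current-period weights):
ΣP(Feb 2010)Q(Feb 2010) = 674.35×13 + 2.53×88 + 643.72×8 + 3.14×180 + 1044.25×9 = 8766.55 + 222.64 + 5149.76 + 565.2 + 9398.25 = 24102.4
ΣP(Jan 2010)Q(Feb 2010) = 615.62×13 + 3.28×88 + 513.76×8 + 2.55×180 + 756.28×9 = 8003.06 + 288.64 + 4110.08 + 459 + 6806.52 = 19667.3
P = 24102.4 / 19667.3 × 100 = 122.5506
Fisher = √(L × P) = √(123.4258 × 122.5506) = 122.9875

122.99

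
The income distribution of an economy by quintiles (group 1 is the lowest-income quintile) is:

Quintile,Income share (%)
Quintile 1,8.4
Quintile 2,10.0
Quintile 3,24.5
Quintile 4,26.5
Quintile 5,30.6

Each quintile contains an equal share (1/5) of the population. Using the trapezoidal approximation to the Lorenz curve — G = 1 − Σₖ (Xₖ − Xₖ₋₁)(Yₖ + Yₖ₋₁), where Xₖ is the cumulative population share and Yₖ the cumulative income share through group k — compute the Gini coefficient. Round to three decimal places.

Cumulative income shares Yₖ: 0.0840, 0.1840, 0.4290, 0.6940, 1.0000
Σ (Xₖ−Xₖ₋₁)(Yₖ+Yₖ₋₁) = (1/5)(0.0840+0.0000) + (1/5)(0.1840+0.0840) + (1/5)(0.4290+0.1840) + (1/5)(0.6940+0.4290) + (1/5)(1.0000+0.6940)
  = 0.0168 + 0.0536 + 0.1226 + 0.2246 + 0.3388 = 0.7564
G = 1 − 0.7564 = 0.2436

0.244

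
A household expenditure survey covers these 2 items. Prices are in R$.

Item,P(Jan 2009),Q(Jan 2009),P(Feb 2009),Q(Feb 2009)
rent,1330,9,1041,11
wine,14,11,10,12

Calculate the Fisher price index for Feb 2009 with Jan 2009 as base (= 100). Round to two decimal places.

78.19

Laspeyres component (base-period weights):
ΣP(Feb 2009)Q(Jan 2009) = 1041×9 + 10×11 = 9369 + 110 = 9479
ΣP(Jan 2009)Q(Jan 2009) = 1330×9 + 14×11 = 11970 + 154 = 12124
L = 9479 / 12124 × 100 = 78.1838
Paasche component (current-period weights):
ΣP(Feb 2009)Q(Feb 2009) = 1041×11 + 10×12 = 11451 + 120 = 11571
ΣP(Jan 2009)Q(Feb 2009) = 1330×11 + 14×12 = 14630 + 168 = 14798
P = 11571 / 14798 × 100 = 78.1930
Fisher = √(L × P) = √(78.1838 × 78.1930) = 78.1884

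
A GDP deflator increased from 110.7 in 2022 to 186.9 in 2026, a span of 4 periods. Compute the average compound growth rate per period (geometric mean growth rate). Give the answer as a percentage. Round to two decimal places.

Growth factor = (186.9/110.7)^(1/4) = (1.688347)^(1/4) = 1.139896
Growth rate = 1.139896 − 1 = 0.139896 = 13.9896%

13.99%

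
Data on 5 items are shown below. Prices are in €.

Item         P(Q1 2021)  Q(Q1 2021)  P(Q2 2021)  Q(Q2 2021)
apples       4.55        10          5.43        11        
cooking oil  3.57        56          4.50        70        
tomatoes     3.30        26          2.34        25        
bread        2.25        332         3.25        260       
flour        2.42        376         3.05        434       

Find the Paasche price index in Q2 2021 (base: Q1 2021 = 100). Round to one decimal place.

129.0

Paasche price index uses current-period quantities as weights.
ΣP(Q2 2021)·Q(Q2 2021) = 5.43×11 + 4.50×70 + 2.34×25 + 3.25×260 + 3.05×434 = 59.73 + 315 + 58.5 + 845 + 1323.7 = 2601.93
ΣP(Q1 2021)·Q(Q2 2021) = 4.55×11 + 3.57×70 + 3.30×25 + 2.25×260 + 2.42×434 = 50.05 + 249.9 + 82.5 + 585 + 1050.28 = 2017.73
Index = 2601.93 / 2017.73 × 100 = 128.9533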